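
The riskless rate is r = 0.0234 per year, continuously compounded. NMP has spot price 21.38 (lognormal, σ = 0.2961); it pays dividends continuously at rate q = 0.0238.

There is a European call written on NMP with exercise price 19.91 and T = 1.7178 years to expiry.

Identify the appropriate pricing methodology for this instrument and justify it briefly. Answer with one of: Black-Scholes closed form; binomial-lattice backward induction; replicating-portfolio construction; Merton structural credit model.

Key observation: the instrument is a plain European call (strike 19.91) on a lognormal asset; the exact continuous-time formula applies directly.

framework: Black-Scholes closed form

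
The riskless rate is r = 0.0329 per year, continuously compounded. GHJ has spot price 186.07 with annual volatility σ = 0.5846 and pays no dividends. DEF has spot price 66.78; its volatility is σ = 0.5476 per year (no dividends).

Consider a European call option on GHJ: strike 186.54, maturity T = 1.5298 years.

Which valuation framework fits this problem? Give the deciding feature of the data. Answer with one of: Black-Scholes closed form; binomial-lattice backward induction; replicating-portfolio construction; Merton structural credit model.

framework: Black-Scholes closed form

Key observation: everything needed for the exact continuous-time valuation of the European call on GHJ (strike 186.54) is given, and no feature rules the closed form out.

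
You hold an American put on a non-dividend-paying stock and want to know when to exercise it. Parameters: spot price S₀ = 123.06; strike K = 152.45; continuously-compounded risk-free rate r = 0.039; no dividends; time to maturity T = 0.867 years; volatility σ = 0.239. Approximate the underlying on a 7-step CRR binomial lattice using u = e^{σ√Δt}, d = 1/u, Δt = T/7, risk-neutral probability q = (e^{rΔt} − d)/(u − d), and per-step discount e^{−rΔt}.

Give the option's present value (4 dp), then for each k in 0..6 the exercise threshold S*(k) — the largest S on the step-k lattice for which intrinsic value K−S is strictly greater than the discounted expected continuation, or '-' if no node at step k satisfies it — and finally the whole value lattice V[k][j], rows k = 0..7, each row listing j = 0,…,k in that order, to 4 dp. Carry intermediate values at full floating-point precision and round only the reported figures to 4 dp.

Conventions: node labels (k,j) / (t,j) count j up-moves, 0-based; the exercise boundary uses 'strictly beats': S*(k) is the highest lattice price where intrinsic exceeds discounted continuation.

price = 29.9658
boundary = - 113.1325 104.0059 113.1325 123.0600 113.1325 123.0600
tree:
29.9658
39.3175 21.1847
48.4441 29.4886 13.3359
56.8344 39.3175 20.2404 6.7689
64.5479 48.4441 29.3900 11.5625 2.1858
71.6391 56.8344 39.3175 19.0000 4.4619 0.0000
78.1583 64.5479 48.4441 29.3900 9.1078 0.0000 0.0000
84.1515 71.6391 56.8344 39.3175 18.5914 0.0000 0.0000 0.0000

Δt=0.12386  u=1.08775  d=0.91933  q=0.50773  discount=0.99518
step 7 (expiry): payoffs max(K−S,0) = 84.1515 71.6391 56.8344 39.3175 18.5914 0.0000 0.0000 0.0000
step 6: (k=6,j=0): S=74.2917, K−S=78.1583, hold=77.4237 ⇒ V=78.1583 exercise | (k=6,j=1): S=87.9021, K−S=64.5479, hold=63.8133 ⇒ V=64.5479 exercise | (k=6,j=2): S=104.0059, K−S=48.4441, hold=47.7095 ⇒ V=48.4441 exercise | (k=6,j=3): S=123.0600, K−S=29.3900, hold=28.6554 ⇒ V=29.3900 exercise | (k=6,j=4): S=145.6048, K−S=6.8452, hold=9.1078 ⇒ V=9.1078 continue | (k=6,j=5): S=172.2799, K−S=0.0000, hold=0.0000 ⇒ V=0.0000 continue | (k=6,j=6): S=203.8419, K−S=0.0000, hold=0.0000 ⇒ V=0.0000 continue  boundary S*=123.0600
step 5: (k=5,j=0): S=80.8109, K−S=71.6391, hold=70.9045 ⇒ V=71.6391 exercise | (k=5,j=1): S=95.6156, K−S=56.8344, hold=56.0998 ⇒ V=56.8344 exercise | (k=5,j=2): S=113.1325, K−S=39.3175, hold=38.5828 ⇒ V=39.3175 exercise | (k=5,j=3): S=133.8586, K−S=18.5914, hold=19.0000 ⇒ V=19.0000 continue | (k=5,j=4): S=158.3818, K−S=0.0000, hold=4.4619 ⇒ V=4.4619 continue | (k=5,j=5): S=187.3976, K−S=0.0000, hold=0.0000 ⇒ V=0.0000 continue  boundary S*=113.1325
step 4: (k=4,j=0): S=87.9021, K−S=64.5479, hold=63.8133 ⇒ V=64.5479 exercise | (k=4,j=1): S=104.0059, K−S=48.4441, hold=47.7095 ⇒ V=48.4441 exercise | (k=4,j=2): S=123.0600, K−S=29.3900, hold=28.8619 ⇒ V=29.3900 exercise | (k=4,j=3): S=145.6048, K−S=6.8452, hold=11.5625 ⇒ V=11.5625 continue | (k=4,j=4): S=172.2799, K−S=0.0000, hold=2.1858 ⇒ V=2.1858 continue  boundary S*=123.0600
step 3: (k=3,j=0): S=95.6156, K−S=56.8344, hold=56.0998 ⇒ V=56.8344 exercise | (k=3,j=1): S=113.1325, K−S=39.3175, hold=38.5828 ⇒ V=39.3175 exercise | (k=3,j=2): S=133.8586, K−S=18.5914, hold=20.2404 ⇒ V=20.2404 continue | (k=3,j=3): S=158.3818, K−S=0.0000, hold=6.7689 ⇒ V=6.7689 continue  boundary S*=113.1325
step 2: (k=2,j=0): S=104.0059, K−S=48.4441, hold=47.7095 ⇒ V=48.4441 exercise | (k=2,j=1): S=123.0600, K−S=29.3900, hold=29.4886 ⇒ V=29.4886 continue | (k=2,j=2): S=145.6048, K−S=6.8452, hold=13.3359 ⇒ V=13.3359 continue  boundary S*=104.0059
step 1: (k=1,j=0): S=113.1325, K−S=39.3175, hold=38.6327 ⇒ V=39.3175 exercise | (k=1,j=1): S=133.8586, K−S=18.5914, hold=21.1847 ⇒ V=21.1847 continue  boundary S*=113.1325
step 0: (k=0,j=0): S=123.0600, K−S=29.3900, hold=29.9658 ⇒ V=29.9658 continue  boundary S*=-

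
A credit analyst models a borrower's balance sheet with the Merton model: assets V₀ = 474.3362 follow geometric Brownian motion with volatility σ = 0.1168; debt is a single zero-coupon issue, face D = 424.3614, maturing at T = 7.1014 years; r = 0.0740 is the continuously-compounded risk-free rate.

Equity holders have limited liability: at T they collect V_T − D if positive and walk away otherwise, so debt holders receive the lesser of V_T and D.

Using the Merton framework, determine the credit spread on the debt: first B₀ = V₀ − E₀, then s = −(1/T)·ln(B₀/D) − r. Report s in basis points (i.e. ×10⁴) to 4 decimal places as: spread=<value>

spread=4.4832

Apply the equity-as-call identities (strike 424.3614, horizon 7.1014 years):
d₁ = [ln(V₀/D) + (r + σ²/2)T] / (σ√T)
   = [ln(474.3362/424.3614) + (0.0740 + 0.5·0.1168²)·7.1014] / (0.1168·√7.1014)
   = [0.111331 + 0.573943] / 0.311254 = 2.201656
d₂ = d₁ − σ√T = 2.201656 − 0.311254 = 1.890402
N(d₁) = 0.986155,  N(d₂) = 0.970648,  e^(−rT) = 0.591258
E₀ = V₀·N(d₁) − D·e^(−rT)·N(d₂)
   = 474.3362·0.986155 − 424.3614·0.591258·0.970648 = 224.226876
B₀ = V₀ − E₀ = 474.3362 − 224.226876 = 250.109324
spread = −(1/T)·ln(B₀/D) − r = −(1/7.1014)·ln(250.109324/424.3614) − 0.0740 = 0.00044832
in basis points: 0.00044832 × 10⁴ = 4.4832 bp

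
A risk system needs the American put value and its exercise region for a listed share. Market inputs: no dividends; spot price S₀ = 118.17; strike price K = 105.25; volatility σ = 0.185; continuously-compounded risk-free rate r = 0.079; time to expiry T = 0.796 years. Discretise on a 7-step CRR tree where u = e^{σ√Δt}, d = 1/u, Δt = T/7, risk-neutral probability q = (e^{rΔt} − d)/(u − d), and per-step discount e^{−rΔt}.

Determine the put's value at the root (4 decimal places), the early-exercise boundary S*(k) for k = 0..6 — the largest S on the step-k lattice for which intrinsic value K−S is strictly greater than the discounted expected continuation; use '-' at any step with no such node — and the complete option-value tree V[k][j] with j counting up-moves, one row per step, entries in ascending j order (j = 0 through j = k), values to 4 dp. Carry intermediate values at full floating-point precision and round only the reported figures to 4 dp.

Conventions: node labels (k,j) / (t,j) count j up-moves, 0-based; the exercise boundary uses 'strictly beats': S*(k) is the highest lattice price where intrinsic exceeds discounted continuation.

price = 1.4727
boundary = - - - - 92.0733 86.5048 92.0733
tree:
1.4727
2.6701 0.5431
4.7122 1.0871 0.1187
8.0443 2.1351 0.2701 0.0000
13.1767 4.0876 0.6148 0.0000 0.0000
18.7452 7.5465 1.3994 0.0000 0.0000 0.0000
23.9769 13.1767 3.1852 0.0000 0.0000 0.0000 0.0000
28.8922 18.7452 7.2498 0.0000 0.0000 0.0000 0.0000 0.0000

Δt=0.11371, u=1.06437, d=0.93952, q=0.55669, disc=e^(-rΔt)=0.99106
k=7 terminal: V=max(K-S,0) → 28.8922 18.7452 7.2498 0.0000 0.0000 0.0000 0.0000 0.0000
k=6: j=0 S=81.2731 intr=23.9769 cont=23.0356 V=23.9769[EX]; j=1 S=92.0733 intr=13.1767 cont=12.2354 V=13.1767[EX]; j=2 S=104.3087 intr=0.9413 cont=3.1852 V=3.1852[hold]; j=3 S=118.1700 intr=0.0000 cont=0.0000 V=0.0000[hold]; j=4 S=133.8733 intr=0.0000 cont=0.0000 V=0.0000[hold]; j=5 S=151.6634 intr=0.0000 cont=0.0000 V=0.0000[hold]; j=6 S=171.8176 intr=0.0000 cont=0.0000 V=0.0000[hold]  S*(6)=92.0733
k=5: j=0 S=86.5048 intr=18.7452 cont=17.8039 V=18.7452[EX]; j=1 S=98.0002 intr=7.2498 cont=7.5465 V=7.5465[hold]; j=2 S=111.0232 intr=0.0000 cont=1.3994 V=1.3994[hold]; j=3 S=125.7768 intr=0.0000 cont=0.0000 V=0.0000[hold]; j=4 S=142.4910 intr=0.0000 cont=0.0000 V=0.0000[hold]; j=5 S=161.4263 intr=0.0000 cont=0.0000 V=0.0000[hold]  S*(5)=86.5048
k=4: j=0 S=92.0733 intr=13.1767 cont=12.3991 V=13.1767[EX]; j=1 S=104.3087 intr=0.9413 cont=4.0876 V=4.0876[hold]; j=2 S=118.1700 intr=0.0000 cont=0.6148 V=0.6148[hold]; j=3 S=133.8733 intr=0.0000 cont=0.0000 V=0.0000[hold]; j=4 S=151.6634 intr=0.0000 cont=0.0000 V=0.0000[hold]  S*(4)=92.0733
k=3: j=0 S=98.0002 intr=7.2498 cont=8.0443 V=8.0443[hold]; j=1 S=111.0232 intr=0.0000 cont=2.1351 V=2.1351[hold]; j=2 S=125.7768 intr=0.0000 cont=0.2701 V=0.2701[hold]; j=3 S=142.4910 intr=0.0000 cont=0.0000 V=0.0000[hold]  S*(3)=-
k=2: j=0 S=104.3087 intr=0.9413 cont=4.7122 V=4.7122[hold]; j=1 S=118.1700 intr=0.0000 cont=1.0871 V=1.0871[hold]; j=2 S=133.8733 intr=0.0000 cont=0.1187 V=0.1187[hold]  S*(2)=-
k=1: j=0 S=111.0232 intr=0.0000 cont=2.6701 V=2.6701[hold]; j=1 S=125.7768 intr=0.0000 cont=0.5431 V=0.5431[hold]  S*(1)=-
k=0: j=0 S=118.1700 intr=0.0000 cont=1.4727 V=1.4727[hold]  S*(0)=-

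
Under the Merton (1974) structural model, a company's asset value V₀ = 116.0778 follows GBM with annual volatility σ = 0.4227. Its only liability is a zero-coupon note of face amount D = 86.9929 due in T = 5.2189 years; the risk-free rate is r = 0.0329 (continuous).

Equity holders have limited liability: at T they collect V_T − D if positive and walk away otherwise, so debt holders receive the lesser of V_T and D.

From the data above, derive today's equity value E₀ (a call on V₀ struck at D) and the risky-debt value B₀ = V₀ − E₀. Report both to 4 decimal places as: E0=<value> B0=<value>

E0=60.0467 B0=56.0311

Equity is a call on the firm's assets struck at D = 86.9929:
d₁ = [ln(V₀/D) + (r + σ²/2)T] / (σ√T)
   = [ln(116.0778/86.9929) + (0.0329 + 0.5·0.4227²)·5.2189] / (0.4227·√5.2189)
   = [0.288434 + 0.637946] / 0.965654 = 0.959329
d₂ = d₁ − σ√T = 0.959329 − 0.965654 = -0.006326
N(d₁) = 0.831303,  N(d₂) = 0.497476,  e^(−rT) = 0.842230
E₀ = V₀·N(d₁) − D·e^(−rT)·N(d₂)
   = 116.0778·0.831303 − 86.9929·0.842230·0.497476 = 60.046742
B₀ = V₀ − E₀ = 116.0778 − 60.046742 = 56.031058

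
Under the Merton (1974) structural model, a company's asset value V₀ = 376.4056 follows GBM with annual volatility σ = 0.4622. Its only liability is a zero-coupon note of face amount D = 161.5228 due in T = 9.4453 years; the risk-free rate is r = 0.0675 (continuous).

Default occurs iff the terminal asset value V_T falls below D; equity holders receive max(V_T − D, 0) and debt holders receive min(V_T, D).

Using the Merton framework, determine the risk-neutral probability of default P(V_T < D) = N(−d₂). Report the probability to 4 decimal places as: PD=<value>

PD=0.3691

Equity is a call on the firm's assets struck at D = 161.5228:
d₁ = [ln(V₀/D) + (r + σ²/2)T] / (σ√T)
   = [ln(376.4056/161.5228) + (0.0675 + 0.5·0.4622²)·9.4453] / (0.4622·√9.4453)
   = [0.846021 + 1.646452] / 1.420489 = 1.754659
d₂ = d₁ − σ√T = 1.754659 − 1.420489 = 0.334170
risk-neutral PD = N(−d₂) = N(-0.334170) = 0.369126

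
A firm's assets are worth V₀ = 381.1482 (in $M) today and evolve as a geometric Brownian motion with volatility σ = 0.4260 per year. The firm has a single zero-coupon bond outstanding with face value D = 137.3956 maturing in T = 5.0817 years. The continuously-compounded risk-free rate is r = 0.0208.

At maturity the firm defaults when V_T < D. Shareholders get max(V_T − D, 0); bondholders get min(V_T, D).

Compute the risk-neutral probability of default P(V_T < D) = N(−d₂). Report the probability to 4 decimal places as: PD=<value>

PD=0.2443

Equity is a call on the firm's assets struck at D = 137.3956:
d₁ = [ln(V₀/D) + (r + σ²/2)T] / (σ√T)
   = [ln(381.1482/137.3956) + (0.0208 + 0.5·0.4260²)·5.0817] / (0.4260·√5.0817)
   = [1.020324 + 0.566803] / 0.960316 = 1.652713
d₂ = d₁ − σ√T = 1.652713 − 0.960316 = 0.692397
risk-neutral PD = N(−d₂) = N(-0.692397) = 0.244344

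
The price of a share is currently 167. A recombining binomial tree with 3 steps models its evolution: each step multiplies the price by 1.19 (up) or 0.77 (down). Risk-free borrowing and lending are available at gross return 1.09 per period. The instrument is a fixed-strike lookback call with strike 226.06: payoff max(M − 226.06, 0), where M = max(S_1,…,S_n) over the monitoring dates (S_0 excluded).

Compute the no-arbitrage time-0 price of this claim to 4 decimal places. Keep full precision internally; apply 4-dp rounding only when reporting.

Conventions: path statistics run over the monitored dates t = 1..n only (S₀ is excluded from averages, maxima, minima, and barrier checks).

Set p* = 0.7619 (from d < R < u); the path-dependent value is the discounted p*-expectation over all price paths.
Enumerate all 2^3 = 8 price paths (U = up ×1.19, D = down ×0.77); each path with k up-moves has probability p*^k·(1−p*)^(3−k).
DDD: M=128.5900, payoff=0.0000, prob=0.013497
UDD: M=198.7300, payoff=0.0000, prob=0.043192
DUD: M=153.0221, payoff=0.0000, prob=0.043192
UUD: M=236.4887, payoff=10.4287, prob=0.138214
DDU: M=128.5900, payoff=0.0000, prob=0.043192
UDU: M=198.7300, payoff=0.0000, prob=0.138214
DUU: M=182.0963, payoff=0.0000, prob=0.138214
UUU: M=281.4216, payoff=55.3616, prob=0.442285
Price = Σ prob·payoff / R^3 = 25.926969 / 1.295029 = 20.0204

price = 20.0204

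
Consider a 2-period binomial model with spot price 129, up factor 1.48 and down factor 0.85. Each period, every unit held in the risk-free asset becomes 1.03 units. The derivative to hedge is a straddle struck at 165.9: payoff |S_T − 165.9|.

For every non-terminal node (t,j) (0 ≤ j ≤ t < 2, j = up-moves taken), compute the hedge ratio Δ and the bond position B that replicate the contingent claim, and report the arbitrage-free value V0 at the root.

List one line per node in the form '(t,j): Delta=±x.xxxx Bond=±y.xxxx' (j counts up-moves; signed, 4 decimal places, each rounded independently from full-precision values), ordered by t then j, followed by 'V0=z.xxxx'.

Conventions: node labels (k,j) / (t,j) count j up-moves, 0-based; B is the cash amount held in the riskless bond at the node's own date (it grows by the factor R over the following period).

(0,0): Delta=-0.2036 Bond=71.5966
(1,0): Delta=-1.0000 Bond=161.0680
(1,1): Delta=0.9398 Bond=-144.5642
V0=45.3301

Risk-neutral probability p* = (R−d)/(u−d) = (1.03−0.85)/(1.48−0.85) = 0.2857.
Expiry values: V(2,0)=72.6975, V(2,1)=3.6180, V(2,2)=116.6616
(1,0): S=109.6500. Δ = (V_up−V_dn)/(S_up−S_dn) = (3.6180−72.6975)/(162.2820−93.2025) = -1.0000. V = [p*·3.6180 + (1−p*)·72.6975]/1.03 = 51.4180. B = V − Δ·S = 161.0680.
(1,1): S=190.9200. Δ = (V_up−V_dn)/(S_up−S_dn) = (116.6616−3.6180)/(282.5616−162.2820) = 0.9398. V = [p*·116.6616 + (1−p*)·3.6180]/1.03 = 34.8701. B = V − Δ·S = -144.5642.
(0,0): S=129.0000. Δ = (V_up−V_dn)/(S_up−S_dn) = (34.8701−51.4180)/(190.9200−109.6500) = -0.2036. V = [p*·34.8701 + (1−p*)·51.4180]/1.03 = 45.3301. B = V − Δ·S = 71.5966.
Verification: the root portfolio costs Δ(0,0)·S0 + B(0,0) = 45.3301, matching V0.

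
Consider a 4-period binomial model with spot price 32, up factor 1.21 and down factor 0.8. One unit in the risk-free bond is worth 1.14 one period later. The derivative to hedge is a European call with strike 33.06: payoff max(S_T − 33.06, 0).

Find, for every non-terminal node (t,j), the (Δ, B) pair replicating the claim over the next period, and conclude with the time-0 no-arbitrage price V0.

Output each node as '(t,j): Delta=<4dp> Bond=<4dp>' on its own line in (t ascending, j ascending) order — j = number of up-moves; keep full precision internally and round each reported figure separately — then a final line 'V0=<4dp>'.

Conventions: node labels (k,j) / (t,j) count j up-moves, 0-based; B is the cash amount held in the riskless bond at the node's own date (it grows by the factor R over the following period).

Under the risk-neutral measure, an up-move has probability p* = (R−d)/(u−d) = 0.8293 and values discount at R = 1.14.
Expiry values: V(4,0)=0.0000, V(4,1)=0.0000, V(4,2)=0.0000, V(4,3)=12.2920, V(4,4)=35.5348
  t=3,j=0: stock 16.3840 → up 19.8246 (V=0.0000), down 13.1072 (V=0.0000). Price 0.0000; hedge Δ=0.0000, bond B=0.0000.
  t=3,j=1: stock 24.7808 → up 29.9848 (V=0.0000), down 19.8246 (V=0.0000). Price 0.0000; hedge Δ=0.0000, bond B=0.0000.
  t=3,j=2: stock 37.4810 → up 45.3520 (V=12.2920), down 29.9848 (V=0.0000). Price 8.9415; hedge Δ=0.7999, bond B=-21.0389.
  t=3,j=3: stock 56.6900 → up 68.5948 (V=35.5348), down 45.3520 (V=12.2920). Price 27.6900; hedge Δ=1.0000, bond B=-29.0000.
  t=2,j=0: stock 20.4800 → up 24.7808 (V=0.0000), down 16.3840 (V=0.0000). Price 0.0000; hedge Δ=0.0000, bond B=0.0000.
  t=2,j=1: stock 30.9760 → up 37.4810 (V=8.9415), down 24.7808 (V=0.0000). Price 6.5043; hedge Δ=0.7040, bond B=-15.3043.
  t=2,j=2: stock 46.8512 → up 56.6900 (V=27.6900), down 37.4810 (V=8.9415). Price 21.4816; hedge Δ=0.9760, bond B=-24.2463.
  t=1,j=0: stock 25.6000 → up 30.9760 (V=6.5043), down 20.4800 (V=0.0000). Price 4.7314; hedge Δ=0.6197, bond B=-11.1328.
  t=1,j=1: stock 38.7200 → up 46.8512 (V=21.4816), down 30.9760 (V=6.5043). Price 16.6004; hedge Δ=0.9434, bond B=-19.9295.
  t=0,j=0: stock 32.0000 → up 38.7200 (V=16.6004), down 25.6000 (V=4.7314). Price 12.7842; hedge Δ=0.9046, bond B=-16.1646.
Check: Δ(0,0)·S0 + B(0,0) = 12.7842 = V0.

(0,0): Delta=0.9046 Bond=-16.1646
(1,0): Delta=0.6197 Bond=-11.1328
(1,1): Delta=0.9434 Bond=-19.9295
(2,0): Delta=0.0000 Bond=0.0000
(2,1): Delta=0.7040 Bond=-15.3043
(2,2): Delta=0.9760 Bond=-24.2463
(3,0): Delta=0.0000 Bond=0.0000
(3,1): Delta=0.0000 Bond=0.0000
(3,2): Delta=0.7999 Bond=-21.0389
(3,3): Delta=1.0000 Bond=-29.0000
V0=12.7842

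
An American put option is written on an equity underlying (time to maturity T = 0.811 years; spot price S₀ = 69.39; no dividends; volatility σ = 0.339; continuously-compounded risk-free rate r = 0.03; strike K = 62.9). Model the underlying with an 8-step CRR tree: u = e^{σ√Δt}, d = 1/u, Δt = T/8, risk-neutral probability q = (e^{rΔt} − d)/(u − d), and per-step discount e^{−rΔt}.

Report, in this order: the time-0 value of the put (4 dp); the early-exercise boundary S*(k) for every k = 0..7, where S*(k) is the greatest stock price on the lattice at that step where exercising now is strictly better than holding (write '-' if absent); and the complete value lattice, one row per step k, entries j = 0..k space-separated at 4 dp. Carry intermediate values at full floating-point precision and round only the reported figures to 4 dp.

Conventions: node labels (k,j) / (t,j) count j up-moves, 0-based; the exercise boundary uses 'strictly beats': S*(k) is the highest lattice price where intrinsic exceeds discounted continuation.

price = 4.8479
boundary = - - - - - 40.4499 45.0602 50.1960
tree:
4.8479
7.0449 2.5651
9.9482 4.0320 1.0366
13.5862 6.1801 1.7956 0.2441
17.8501 9.1819 3.0583 0.4773 0.0000
22.4501 13.1185 5.0946 0.9335 0.0000 0.0000
26.5887 17.8398 8.2297 1.8256 0.0000 0.0000 0.0000
30.3039 22.4501 12.7040 3.5705 0.0000 0.0000 0.0000 0.0000
33.6390 26.5887 17.8398 6.9828 0.0000 0.0000 0.0000 0.0000 0.0000

Δt=0.10138, u=1.11398, d=0.89769, q=0.48712, disc=e^(-rΔt)=0.99696
k=8 terminal: V=max(K-S,0) → 33.6390 26.5887 17.8398 6.9828 0.0000 0.0000 0.0000 0.0000 0.0000
k=7: j=0 S=32.5961 intr=30.3039 cont=30.1129 V=30.3039[EX]; j=1 S=40.4499 intr=22.4501 cont=22.2591 V=22.4501[EX]; j=2 S=50.1960 intr=12.7040 cont=12.5130 V=12.7040[EX]; j=3 S=62.2904 intr=0.6096 cont=3.5705 V=3.5705[hold]; j=4 S=77.2988 intr=0.0000 cont=0.0000 V=0.0000[hold]; j=5 S=95.9234 intr=0.0000 cont=0.0000 V=0.0000[hold]; j=6 S=119.0354 intr=0.0000 cont=0.0000 V=0.0000[hold]; j=7 S=147.7162 intr=0.0000 cont=0.0000 V=0.0000[hold]  S*(7)=50.1960
k=6: j=0 S=36.3113 intr=26.5887 cont=26.3977 V=26.5887[EX]; j=1 S=45.0602 intr=17.8398 cont=17.6488 V=17.8398[EX]; j=2 S=55.9172 intr=6.9828 cont=8.2297 V=8.2297[hold]; j=3 S=69.3900 intr=0.0000 cont=1.8256 V=1.8256[hold]; j=4 S=86.1090 intr=0.0000 cont=0.0000 V=0.0000[hold]; j=5 S=106.8564 intr=0.0000 cont=0.0000 V=0.0000[hold]; j=6 S=132.6026 intr=0.0000 cont=0.0000 V=0.0000[hold]  S*(6)=45.0602
k=5: j=0 S=40.4499 intr=22.4501 cont=22.2591 V=22.4501[EX]; j=1 S=50.1960 intr=12.7040 cont=13.1185 V=13.1185[hold]; j=2 S=62.2904 intr=0.6096 cont=5.0946 V=5.0946[hold]; j=3 S=77.2988 intr=0.0000 cont=0.9335 V=0.9335[hold]; j=4 S=95.9234 intr=0.0000 cont=0.0000 V=0.0000[hold]; j=5 S=119.0354 intr=0.0000 cont=0.0000 V=0.0000[hold]  S*(5)=40.4499
k=4: j=0 S=45.0602 intr=17.8398 cont=17.8501 V=17.8501[hold]; j=1 S=55.9172 intr=6.9828 cont=9.1819 V=9.1819[hold]; j=2 S=69.3900 intr=0.0000 cont=3.0583 V=3.0583[hold]; j=3 S=86.1090 intr=0.0000 cont=0.4773 V=0.4773[hold]; j=4 S=106.8564 intr=0.0000 cont=0.0000 V=0.0000[hold]  S*(4)=-
k=3: j=0 S=50.1960 intr=12.7040 cont=13.5862 V=13.5862[hold]; j=1 S=62.2904 intr=0.6096 cont=6.1801 V=6.1801[hold]; j=2 S=77.2988 intr=0.0000 cont=1.7956 V=1.7956[hold]; j=3 S=95.9234 intr=0.0000 cont=0.2441 V=0.2441[hold]  S*(3)=-
k=2: j=0 S=55.9172 intr=6.9828 cont=9.9482 V=9.9482[hold]; j=1 S=69.3900 intr=0.0000 cont=4.0320 V=4.0320[hold]; j=2 S=86.1090 intr=0.0000 cont=1.0366 V=1.0366[hold]  S*(2)=-
k=1: j=0 S=62.2904 intr=0.6096 cont=7.0449 V=7.0449[hold]; j=1 S=77.2988 intr=0.0000 cont=2.5651 V=2.5651[hold]  S*(1)=-
k=0: j=0 S=69.3900 intr=0.0000 cont=4.8479 V=4.8479[hold]  S*(0)=-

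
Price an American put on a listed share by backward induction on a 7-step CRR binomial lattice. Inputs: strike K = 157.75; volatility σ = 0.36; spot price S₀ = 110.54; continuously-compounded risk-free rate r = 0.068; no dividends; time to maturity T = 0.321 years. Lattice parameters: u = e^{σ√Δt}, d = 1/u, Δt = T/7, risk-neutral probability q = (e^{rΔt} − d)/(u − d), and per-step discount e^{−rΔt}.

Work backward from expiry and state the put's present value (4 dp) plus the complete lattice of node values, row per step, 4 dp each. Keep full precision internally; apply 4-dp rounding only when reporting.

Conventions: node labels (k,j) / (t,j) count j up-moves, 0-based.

price = 47.2100
tree:
47.2100
55.4115 38.3512
63.0045 47.2100 29.1435
70.0341 55.4115 38.3512 20.1532
76.5422 63.0045 47.2100 28.7825 11.6830
82.5674 70.0341 55.4115 38.3512 18.9016 4.5653
88.1455 76.5422 63.0045 47.2100 28.7825 9.1769 0.0000
93.3098 82.5674 70.0341 55.4115 38.3512 18.4470 0.0000 0.0000

Δt=0.04586, u=1.08014, d=0.92581, q=0.50097, disc=e^(-rΔt)=0.99689
k=7 terminal: V=max(K-S,0) → 93.3098 82.5674 70.0341 55.4115 38.3512 18.4470 0.0000 0.0000
k=6: j=0 S=69.6045 intr=88.1455 cont=87.6544 V=88.1455[EX]; j=1 S=81.2078 intr=76.5422 cont=76.0510 V=76.5422[EX]; j=2 S=94.7455 intr=63.0045 cont=62.5133 V=63.0045[EX]; j=3 S=110.5400 intr=47.2100 cont=46.7189 V=47.2100[EX]; j=4 S=128.9675 intr=28.7825 cont=28.2914 V=28.7825[EX]; j=5 S=150.4669 intr=7.2831 cont=9.1769 V=9.1769[hold]; j=6 S=175.5504 intr=0.0000 cont=0.0000 V=0.0000[hold]
k=5: j=0 S=75.1826 intr=82.5674 cont=82.0762 V=82.5674[EX]; j=1 S=87.7159 intr=70.0341 cont=69.5430 V=70.0341[EX]; j=2 S=102.3385 intr=55.4115 cont=54.9203 V=55.4115[EX]; j=3 S=119.3988 intr=38.3512 cont=37.8601 V=38.3512[EX]; j=4 S=139.3030 intr=18.4470 cont=18.9016 V=18.9016[hold]; j=5 S=162.5254 intr=0.0000 cont=4.5653 V=4.5653[hold]
k=4: j=0 S=81.2078 intr=76.5422 cont=76.0510 V=76.5422[EX]; j=1 S=94.7455 intr=63.0045 cont=62.5133 V=63.0045[EX]; j=2 S=110.5400 intr=47.2100 cont=46.7189 V=47.2100[EX]; j=3 S=128.9675 intr=28.7825 cont=28.5184 V=28.7825[EX]; j=4 S=150.4669 intr=7.2831 cont=11.6830 V=11.6830[hold]
k=3: j=0 S=87.7159 intr=70.0341 cont=69.5430 V=70.0341[EX]; j=1 S=102.3385 intr=55.4115 cont=54.9203 V=55.4115[EX]; j=2 S=119.3988 intr=38.3512 cont=37.8601 V=38.3512[EX]; j=3 S=139.3030 intr=18.4470 cont=20.1532 V=20.1532[hold]
k=2: j=0 S=94.7455 intr=63.0045 cont=62.5133 V=63.0045[EX]; j=1 S=110.5400 intr=47.2100 cont=46.7189 V=47.2100[EX]; j=2 S=128.9675 intr=28.7825 cont=29.1435 V=29.1435[hold]
k=1: j=0 S=102.3385 intr=55.4115 cont=54.9203 V=55.4115[EX]; j=1 S=119.3988 intr=38.3512 cont=38.0404 V=38.3512[EX]
k=0: j=0 S=110.5400 intr=47.2100 cont=46.7189 V=47.2100[EX]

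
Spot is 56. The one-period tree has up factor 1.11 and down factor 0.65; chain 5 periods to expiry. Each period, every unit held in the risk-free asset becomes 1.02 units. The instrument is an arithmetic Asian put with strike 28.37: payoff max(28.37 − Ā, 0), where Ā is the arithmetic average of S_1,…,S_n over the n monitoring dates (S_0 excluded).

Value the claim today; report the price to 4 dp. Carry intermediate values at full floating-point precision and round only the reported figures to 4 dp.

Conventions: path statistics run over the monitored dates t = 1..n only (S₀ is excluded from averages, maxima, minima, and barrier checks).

Risk-neutral up-probability p* = (R−d)/(u−d) = (1.02−0.65)/(1.11−0.65) = 0.8043; the claim prices as the p*-weighted sum of path payoffs discounted by R^5.
Enumerate all 2^5 = 32 price paths (U = up ×1.11, D = down ×0.65); each path with k up-moves has probability p*^k·(1−p*)^(5−k).
DDDDD: Ā=18.3866, payoff=9.9834, prob=0.000287
UDDDD: Ā=31.3986, payoff=0.0000, prob=0.001179
DUDDD: Ā=26.2466, payoff=2.1234, prob=0.001179
UUDDD: Ā=44.8212, payoff=0.0000, prob=0.004846
DDUDD: Ā=22.8978, payoff=5.4722, prob=0.001179
UDUDD: Ā=39.1025, payoff=0.0000, prob=0.004846
DUUDD: Ā=33.9505, payoff=0.0000, prob=0.004846
UUUDD: Ā=57.9770, payoff=0.0000, prob=0.019921
DDDUD: Ā=20.7211, payoff=7.6489, prob=0.001179
UDDUD: Ā=35.3853, payoff=0.0000, prob=0.004846
DUDUD: Ā=30.2333, payoff=0.0000, prob=0.004846
UUDUD: Ā=51.6292, payoff=0.0000, prob=0.019921
DDUUD: Ā=26.8845, payoff=1.4855, prob=0.004846
UDUUD: Ā=45.9105, payoff=0.0000, prob=0.019921
DUUUD: Ā=40.7585, payoff=0.0000, prob=0.019921
UUUUD: Ā=69.6029, payoff=0.0000, prob=0.081896
DDDDU: Ā=19.3063, payoff=9.0637, prob=0.001179
UDDDU: Ā=32.9692, payoff=0.0000, prob=0.004846
DUDDU: Ā=27.8172, payoff=0.5528, prob=0.004846
UUDDU: Ā=47.5031, payoff=0.0000, prob=0.019921
DDUDU: Ā=24.4684, payoff=3.9016, prob=0.004846
UDUDU: Ā=41.7844, payoff=0.0000, prob=0.019921
DUUDU: Ā=36.6324, payoff=0.0000, prob=0.019921
UUUDU: Ā=62.5569, payoff=0.0000, prob=0.081896
DDDUU: Ā=22.2916, payoff=6.0784, prob=0.004846
UDDUU: Ā=38.0672, payoff=0.0000, prob=0.019921
DUDUU: Ā=32.9152, payoff=0.0000, prob=0.019921
UUDUU: Ā=56.2091, payoff=0.0000, prob=0.081896
DDUUU: Ā=29.5664, payoff=0.0000, prob=0.019921
UDUUU: Ā=50.4904, payoff=0.0000, prob=0.081896
DUUUU: Ā=45.3384, payoff=0.0000, prob=0.081896
UUUUU: Ā=77.4240, payoff=0.0000, prob=0.336682
Price = Σ prob·payoff / R^5 = 0.089748 / 1.104081 = 0.0813

price = 0.0813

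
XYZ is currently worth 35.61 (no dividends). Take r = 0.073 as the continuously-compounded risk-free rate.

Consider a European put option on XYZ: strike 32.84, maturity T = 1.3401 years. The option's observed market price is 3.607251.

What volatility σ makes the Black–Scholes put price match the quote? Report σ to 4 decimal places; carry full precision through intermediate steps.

At σ = 0.4077 the Black–Scholes value reproduces the quote:
σ√T = 0.4077·√1.3401 = 0.471964
d₁ = (ln(S/K) + (r+σ²/2)T) / (σ√T) = (ln(35.61/32.84) + (0.073+0.4077²/2)·1.3401) / 0.471964 = (0.080979 + 0.209203) / 0.471964 = 0.614838
d₂ = d₁ − σ√T = 0.614838 − 0.471964 = 0.142874
e^{−rT} = 0.906805
N(−d₁) = 0.269331,  N(−d₂) = 0.443195
V = K·e^{−rT}·N(−d₂) − S·N(−d₁) = 13.198122 − 9.590870 = 3.607251 (equal to the quote); since ∂V/∂σ > 0 for all σ, the implied volatility is unique

sigma = 0.4077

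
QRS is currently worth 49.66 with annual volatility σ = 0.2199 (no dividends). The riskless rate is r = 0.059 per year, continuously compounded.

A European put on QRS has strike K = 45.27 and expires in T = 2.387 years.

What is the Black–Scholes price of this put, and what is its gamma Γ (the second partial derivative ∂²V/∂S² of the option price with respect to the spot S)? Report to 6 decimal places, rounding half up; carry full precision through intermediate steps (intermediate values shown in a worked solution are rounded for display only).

σ√T = 0.2199·√2.387 = 0.339744
d₁ = (ln(S/K) + (r+σ²/2)T) / (σ√T) = (ln(49.66/45.27) + (0.059+0.2199²/2)·2.387) / 0.339744 = (0.092555 + 0.198546) / 0.339744 = 0.856826
d₂ = d₁ − σ√T = 0.856826 − 0.339744 = 0.517082
e^{−rT} = 0.868634
N(−d₁) = 0.195771,  N(−d₂) = 0.302550
Put price V = K·e^{−rT}·N(−d₂) − S·N(−d₁) = 11.897178 − 9.721970 = 2.175208
φ(d₁) = (1/√(2π))·e^{−d₁²/2} = 0.276370
Γ = φ(d₁) / (S·σ·√T) = 0.016381

price = 2.175208
Γ = 0.016381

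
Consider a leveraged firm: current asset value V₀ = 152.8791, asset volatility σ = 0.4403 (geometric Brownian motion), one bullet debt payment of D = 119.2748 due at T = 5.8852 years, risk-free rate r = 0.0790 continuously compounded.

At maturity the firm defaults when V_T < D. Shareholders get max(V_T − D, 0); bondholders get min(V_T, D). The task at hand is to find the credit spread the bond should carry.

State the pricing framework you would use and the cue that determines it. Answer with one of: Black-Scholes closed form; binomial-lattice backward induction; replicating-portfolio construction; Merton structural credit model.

Key observation: assets follow a GBM and default happens iff V_T < 119.2748; valuing claims on that split (equity as a call, risky debt as the residual) is the structural model's definition.

framework: Merton structural credit model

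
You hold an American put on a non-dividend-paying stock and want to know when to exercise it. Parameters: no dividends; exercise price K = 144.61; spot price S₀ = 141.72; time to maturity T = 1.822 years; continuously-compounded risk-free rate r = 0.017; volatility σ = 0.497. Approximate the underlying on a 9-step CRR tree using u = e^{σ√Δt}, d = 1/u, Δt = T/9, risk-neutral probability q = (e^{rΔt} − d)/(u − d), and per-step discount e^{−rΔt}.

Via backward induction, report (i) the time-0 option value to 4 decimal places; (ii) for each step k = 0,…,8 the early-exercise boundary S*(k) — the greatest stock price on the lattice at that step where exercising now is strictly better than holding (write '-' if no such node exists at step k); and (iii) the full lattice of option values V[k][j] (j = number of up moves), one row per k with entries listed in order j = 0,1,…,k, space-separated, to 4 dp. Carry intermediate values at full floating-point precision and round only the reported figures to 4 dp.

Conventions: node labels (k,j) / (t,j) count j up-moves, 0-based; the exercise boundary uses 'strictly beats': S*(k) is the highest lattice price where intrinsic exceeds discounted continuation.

price = 37.7250
boundary = - - - - 57.9381 46.3285 57.9381 72.4571 90.6145
tree:
37.7250
48.4955 24.9532
60.6647 34.1098 14.0409
73.6637 45.3659 20.7216 6.0474
86.6719 58.4528 29.8436 9.8191 1.5203
98.2815 72.6288 41.7098 15.6831 2.7836 0.0000
107.5649 86.6719 56.1553 24.5125 5.0969 0.0000 0.0000
114.9880 98.2815 72.1529 37.1860 9.3324 0.0000 0.0000 0.0000
120.9237 107.5649 86.6719 53.9955 17.0878 0.0000 0.0000 0.0000 0.0000
125.6699 114.9880 98.2815 72.1529 31.2879 0.0000 0.0000 0.0000 0.0000 0.0000

Δt=0.20244, u=1.25059, d=0.79962, q=0.45197, disc=e^(-rΔt)=0.99656
k=9 terminal: V=max(K-S,0) → 125.6699 114.9880 98.2815 72.1529 31.2879 0.0000 0.0000 0.0000 0.0000 0.0000
k=8: j=0 S=23.6863 intr=120.9237 cont=120.4268 V=120.9237[EX]; j=1 S=37.0451 intr=107.5649 cont=107.0680 V=107.5649[EX]; j=2 S=57.9381 intr=86.6719 cont=86.1750 V=86.6719[EX]; j=3 S=90.6145 intr=53.9955 cont=53.4986 V=53.9955[EX]; j=4 S=141.7200 intr=2.8900 cont=17.0878 V=17.0878[hold]; j=5 S=221.6483 intr=0.0000 cont=0.0000 V=0.0000[hold]; j=6 S=346.6552 intr=0.0000 cont=0.0000 V=0.0000[hold]; j=7 S=542.1644 intr=0.0000 cont=0.0000 V=0.0000[hold]; j=8 S=847.9383 intr=0.0000 cont=0.0000 V=0.0000[hold]  S*(8)=90.6145
k=7: j=0 S=29.6220 intr=114.9880 cont=114.4912 V=114.9880[EX]; j=1 S=46.3285 intr=98.2815 cont=97.7847 V=98.2815[EX]; j=2 S=72.4571 intr=72.1529 cont=71.6560 V=72.1529[EX]; j=3 S=113.3221 intr=31.2879 cont=37.1860 V=37.1860[hold]; j=4 S=177.2343 intr=0.0000 cont=9.3324 V=9.3324[hold]; j=5 S=277.1922 intr=0.0000 cont=0.0000 V=0.0000[hold]; j=6 S=433.5252 intr=0.0000 cont=0.0000 V=0.0000[hold]; j=7 S=678.0280 intr=0.0000 cont=0.0000 V=0.0000[hold]  S*(7)=72.4571
k=6: j=0 S=37.0451 intr=107.5649 cont=107.0680 V=107.5649[EX]; j=1 S=57.9381 intr=86.6719 cont=86.1750 V=86.6719[EX]; j=2 S=90.6145 intr=53.9955 cont=56.1553 V=56.1553[hold]; j=3 S=141.7200 intr=2.8900 cont=24.5125 V=24.5125[hold]; j=4 S=221.6483 intr=0.0000 cont=5.0969 V=5.0969[hold]; j=5 S=346.6552 intr=0.0000 cont=0.0000 V=0.0000[hold]; j=6 S=542.1644 intr=0.0000 cont=0.0000 V=0.0000[hold]  S*(6)=57.9381
k=5: j=0 S=46.3285 intr=98.2815 cont=97.7847 V=98.2815[EX]; j=1 S=72.4571 intr=72.1529 cont=72.6288 V=72.6288[hold]; j=2 S=113.3221 intr=31.2879 cont=41.7098 V=41.7098[hold]; j=3 S=177.2343 intr=0.0000 cont=15.6831 V=15.6831[hold]; j=4 S=277.1922 intr=0.0000 cont=2.7836 V=2.7836[hold]; j=5 S=433.5252 intr=0.0000 cont=0.0000 V=0.0000[hold]  S*(5)=46.3285
k=4: j=0 S=57.9381 intr=86.6719 cont=86.3894 V=86.6719[EX]; j=1 S=90.6145 intr=53.9955 cont=58.4528 V=58.4528[hold]; j=2 S=141.7200 intr=2.8900 cont=29.8436 V=29.8436[hold]; j=3 S=221.6483 intr=0.0000 cont=9.8191 V=9.8191[hold]; j=4 S=346.6552 intr=0.0000 cont=1.5203 V=1.5203[hold]  S*(4)=57.9381
k=3: j=0 S=72.4571 intr=72.1529 cont=73.6637 V=73.6637[hold]; j=1 S=113.3221 intr=31.2879 cont=45.3659 V=45.3659[hold]; j=2 S=177.2343 intr=0.0000 cont=20.7216 V=20.7216[hold]; j=3 S=277.1922 intr=0.0000 cont=6.0474 V=6.0474[hold]  S*(3)=-
k=2: j=0 S=90.6145 intr=53.9955 cont=60.6647 V=60.6647[hold]; j=1 S=141.7200 intr=2.8900 cont=34.1098 V=34.1098[hold]; j=2 S=221.6483 intr=0.0000 cont=14.0409 V=14.0409[hold]  S*(2)=-
k=1: j=0 S=113.3221 intr=31.2879 cont=48.4955 V=48.4955[hold]; j=1 S=177.2343 intr=0.0000 cont=24.9532 V=24.9532[hold]  S*(1)=-
k=0: j=0 S=141.7200 intr=2.8900 cont=37.7250 V=37.7250[hold]  S*(0)=-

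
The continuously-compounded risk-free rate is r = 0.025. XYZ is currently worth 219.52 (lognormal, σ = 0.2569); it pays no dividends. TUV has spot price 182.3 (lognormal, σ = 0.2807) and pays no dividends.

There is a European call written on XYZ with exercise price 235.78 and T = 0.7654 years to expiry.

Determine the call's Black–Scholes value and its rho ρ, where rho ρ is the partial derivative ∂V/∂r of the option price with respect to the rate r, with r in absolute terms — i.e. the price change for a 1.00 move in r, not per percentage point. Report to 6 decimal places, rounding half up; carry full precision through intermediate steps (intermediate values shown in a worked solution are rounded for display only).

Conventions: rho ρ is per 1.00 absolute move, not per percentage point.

price = 14.815205
ρ = 64.618809

σ√T = 0.2569·√0.7654 = 0.224754
d₁ = (ln(S/K) + (r+σ²/2)T) / (σ√T) = (ln(219.52/235.78) + (0.025+0.2569²/2)·0.7654) / 0.224754 = (-0.071456 + 0.044392) / 0.224754 = -0.120414
d₂ = d₁ − σ√T = -0.120414 − 0.224754 = -0.345168
e^{−rT} = 0.981047
N(d₁) = 0.452078,  N(d₂) = 0.364984
Call price V = S·N(d₁) − K·e^{−rT}·N(d₂) = 99.240093 − 84.424888 = 14.815205
ρ = K·T·e^{−rT}·N(d₂) = 64.618809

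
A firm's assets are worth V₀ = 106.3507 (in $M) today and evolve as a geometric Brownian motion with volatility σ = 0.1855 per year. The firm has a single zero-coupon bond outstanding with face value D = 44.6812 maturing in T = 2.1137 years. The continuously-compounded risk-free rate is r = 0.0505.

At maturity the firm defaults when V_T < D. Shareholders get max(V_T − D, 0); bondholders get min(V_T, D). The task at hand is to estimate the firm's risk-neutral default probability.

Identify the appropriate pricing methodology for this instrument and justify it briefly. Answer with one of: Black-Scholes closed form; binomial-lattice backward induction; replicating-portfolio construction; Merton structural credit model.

Key observation: the data describe a firm's assets (V₀ = 106.3507, GBM) and a single zero-coupon debt of face 44.6812, so credit quantities follow from equity-as-call in the structural model.

framework: Merton structural credit model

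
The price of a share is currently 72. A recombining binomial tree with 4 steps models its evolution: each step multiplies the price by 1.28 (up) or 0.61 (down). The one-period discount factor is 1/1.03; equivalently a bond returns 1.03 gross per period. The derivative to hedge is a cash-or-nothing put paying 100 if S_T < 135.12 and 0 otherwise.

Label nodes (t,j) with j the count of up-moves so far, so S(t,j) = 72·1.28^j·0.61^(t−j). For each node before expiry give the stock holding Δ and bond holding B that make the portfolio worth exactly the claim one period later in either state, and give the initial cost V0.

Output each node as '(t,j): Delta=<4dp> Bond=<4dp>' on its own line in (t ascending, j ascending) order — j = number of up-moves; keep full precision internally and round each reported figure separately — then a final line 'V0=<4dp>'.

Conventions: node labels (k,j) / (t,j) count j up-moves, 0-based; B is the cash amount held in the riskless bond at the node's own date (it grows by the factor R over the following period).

Risk-neutral probability p* = (R−d)/(u−d) = (1.03−0.61)/(1.28−0.61) = 0.6269.
Expiry values: V(4,0)=100.0000, V(4,1)=100.0000, V(4,2)=100.0000, V(4,3)=100.0000, V(4,4)=0.0000
  t=3,j=0: stock 16.3426 → up 20.9186 (V=100.0000), down 9.9690 (V=100.0000). Price 97.0874; hedge Δ=0.0000, bond B=97.0874.
  t=3,j=1: stock 34.2927 → up 43.8947 (V=100.0000), down 20.9186 (V=100.0000). Price 97.0874; hedge Δ=0.0000, bond B=97.0874.
  t=3,j=2: stock 71.9585 → up 92.1069 (V=100.0000), down 43.8947 (V=100.0000). Price 97.0874; hedge Δ=0.0000, bond B=97.0874.
  t=3,j=3: stock 150.9949 → up 193.2735 (V=0.0000), down 92.1069 (V=100.0000). Price 36.2266; hedge Δ=-0.9885, bond B=185.4804.
  t=2,j=0: stock 26.7912 → up 34.2927 (V=97.0874), down 16.3426 (V=97.0874). Price 94.2596; hedge Δ=0.0000, bond B=94.2596.
  t=2,j=1: stock 56.2176 → up 71.9585 (V=97.0874), down 34.2927 (V=97.0874). Price 94.2596; hedge Δ=0.0000, bond B=94.2596.
  t=2,j=2: stock 117.9648 → up 150.9949 (V=36.2266), down 71.9585 (V=97.0874). Price 57.2193; hedge Δ=-0.7700, bond B=148.0562.
  t=1,j=0: stock 43.9200 → up 56.2176 (V=94.2596), down 26.7912 (V=94.2596). Price 91.5142; hedge Δ=0.0000, bond B=91.5142.
  t=1,j=1: stock 92.1600 → up 117.9648 (V=57.2193), down 56.2176 (V=94.2596). Price 68.9712; hedge Δ=-0.5999, bond B=124.2552.
  t=0,j=0: stock 72.0000 → up 92.1600 (V=68.9712), down 43.9200 (V=91.5142). Price 75.1289; hedge Δ=-0.4673, bond B=108.7751.
Check: Δ(0,0)·S0 + B(0,0) = 75.1289 = V0.

(0,0): Delta=-0.4673 Bond=108.7751
(1,0): Delta=0.0000 Bond=91.5142
(1,1): Delta=-0.5999 Bond=124.2552
(2,0): Delta=0.0000 Bond=94.2596
(2,1): Delta=0.0000 Bond=94.2596
(2,2): Delta=-0.7700 Bond=148.0562
(3,0): Delta=0.0000 Bond=97.0874
(3,1): Delta=0.0000 Bond=97.0874
(3,2): Delta=0.0000 Bond=97.0874
(3,3): Delta=-0.9885 Bond=185.4804
V0=75.1289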